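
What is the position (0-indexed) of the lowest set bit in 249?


0b11111001. Lowest set bit at position 0

0


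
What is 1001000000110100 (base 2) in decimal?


1001000000110100 in decimal = 36916

36916


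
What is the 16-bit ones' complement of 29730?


29730 ^ 65535 = 35805

35805


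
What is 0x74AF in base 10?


74AF hex = 29871 decimal

29871


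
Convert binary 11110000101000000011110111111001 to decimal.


11110000101000000011110111111001 in decimal = 4037033465

4037033465


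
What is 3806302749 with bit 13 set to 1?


3806302749 | (1 << 13) = 3806302749 | 8192 = 3806310941

3806310941


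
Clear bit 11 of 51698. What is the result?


51698 & ~(1 << 11) = 49650

49650


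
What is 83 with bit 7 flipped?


83 ^ (1 << 7) = 83 ^ 128 = 211

211


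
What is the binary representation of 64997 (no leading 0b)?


64997 = 1111110111100101 in binary

1111110111100101


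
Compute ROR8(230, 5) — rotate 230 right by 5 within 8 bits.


Rotate 0b11100110 right by 5 (8-bit) = 0b110111 = 55

55


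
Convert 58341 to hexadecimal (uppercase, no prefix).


58341 = E3E5 hex

E3E5


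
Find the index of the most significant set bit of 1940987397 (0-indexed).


0b1110011101100010001111000000101. Highest set bit at position 30

30


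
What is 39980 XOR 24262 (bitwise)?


0b1001110000101100 ^ 0b101111011000110 = 0b1100001011101010 = 49898

49898


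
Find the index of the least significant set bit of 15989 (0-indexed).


0b11111001110101. Lowest set bit at position 0

0


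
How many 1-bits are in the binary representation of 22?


0b10110 has 3 set bits

3


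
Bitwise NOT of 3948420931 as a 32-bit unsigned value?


~0b11101011010110000001111101000011 = 0b10100101001111110000010111100 = 346546364 (32-bit unsigned)

346546364


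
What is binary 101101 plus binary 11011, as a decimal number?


101101 + 11011 = 1001000 = 72

72


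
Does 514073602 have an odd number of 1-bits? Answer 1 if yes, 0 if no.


0b11110101001000010010000000010 has 10 ones => parity 0

0


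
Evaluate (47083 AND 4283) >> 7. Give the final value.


Step 1: 47083 & 4283 = 4267
Step 2: 4267 >> 7 = 33

33


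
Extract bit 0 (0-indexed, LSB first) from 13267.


0b11001111010011, position 0 = 1

1


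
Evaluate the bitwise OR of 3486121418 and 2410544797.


0b11001111110010011111110111001010 | 0b10001111101011011111111010011101 = 0b11001111111011011111111111011111 = 3488481247

3488481247


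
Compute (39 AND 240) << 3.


Step 1: 39 & 240 = 32
Step 2: 32 << 3 = 256

256


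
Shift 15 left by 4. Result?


0b1111 << 4 = 0b11110000 = 240

240


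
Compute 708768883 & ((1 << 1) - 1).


708768883 & 1 = 1

1


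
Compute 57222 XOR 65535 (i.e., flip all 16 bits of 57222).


57222 ^ 65535 = 8313

8313


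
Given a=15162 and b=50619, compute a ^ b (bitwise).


15162 ^ 50619 = 65153

65153


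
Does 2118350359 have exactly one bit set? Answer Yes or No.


0b1111110010000110111011000010111. Multiple bits set => No

No


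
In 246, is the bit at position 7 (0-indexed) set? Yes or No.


0b11110110, bit 7 = 1. Yes

Yes


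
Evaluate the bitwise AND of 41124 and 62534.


0b1010000010100100 & 0b1111010001000110 = 0b1010000000000100 = 40964

40964


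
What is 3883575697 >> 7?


0b11100111011110101010100110010001 >> 7 = 0b1110011101111010101010011 = 30340435

30340435


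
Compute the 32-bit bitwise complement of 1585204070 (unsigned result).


~0b1011110011111000100101101100110 = 0b10100001100000111011010010011001 = 2709763225 (32-bit unsigned)

2709763225


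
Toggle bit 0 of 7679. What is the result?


7679 ^ (1 << 0) = 7679 ^ 1 = 7678

7678


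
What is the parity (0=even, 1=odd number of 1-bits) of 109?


0b1101101 has 5 ones => parity 1

1


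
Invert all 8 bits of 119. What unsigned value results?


119 ^ 255 = 136

136


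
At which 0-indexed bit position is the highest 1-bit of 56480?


0b1101110010100000. Highest set bit at position 15

15


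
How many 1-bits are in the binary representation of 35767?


0b1000101110110111 has 10 set bits

10


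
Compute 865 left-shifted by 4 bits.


0b1101100001 << 4 = 0b11011000010000 = 13840

13840


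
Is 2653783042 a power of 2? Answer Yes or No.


0b10011110001011011000010000000010. Multiple bits set => No

No


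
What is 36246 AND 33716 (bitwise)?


0b1000110110010110 & 0b1000001110110100 = 0b1000000110010100 = 33172

33172


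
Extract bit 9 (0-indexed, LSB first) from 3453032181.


0b11001101110100010001011011110101, position 9 = 1

1


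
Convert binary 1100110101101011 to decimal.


1100110101101011 in decimal = 52587

52587


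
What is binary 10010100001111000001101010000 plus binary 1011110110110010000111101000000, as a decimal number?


10010100001111000001101010000 + 1011110110110010000111101000000 = 1110001011000001001001010010000 = 1902154384

1902154384


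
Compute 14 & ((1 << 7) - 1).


14 & 127 = 14

14


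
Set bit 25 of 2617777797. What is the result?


2617777797 | (1 << 25) = 2617777797 | 33554432 = 2651332229

2651332229


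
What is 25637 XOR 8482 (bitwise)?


0b110010000100101 ^ 0b10000100100010 = 0b100010100000111 = 17671

17671


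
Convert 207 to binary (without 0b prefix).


207 = 11001111 in binary

11001111


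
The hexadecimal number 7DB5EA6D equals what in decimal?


7DB5EA6D hex = 2109074029 decimal

2109074029


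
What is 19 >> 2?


0b10011 >> 2 = 0b100 = 4

4


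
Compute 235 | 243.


0b11101011 | 0b11110011 = 0b11111011 = 251

251


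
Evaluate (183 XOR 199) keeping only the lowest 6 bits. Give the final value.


Step 1: 183 ^ 199 = 112
Step 2: 112 & 63 = 48

48


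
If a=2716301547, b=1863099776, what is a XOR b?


2716301547 ^ 1863099776 = 3471564139

3471564139


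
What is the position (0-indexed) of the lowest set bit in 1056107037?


0b111110111100101110101000011101. Lowest set bit at position 0

0


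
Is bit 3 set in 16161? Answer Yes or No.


0b11111100100001, bit 3 = 0. No

No


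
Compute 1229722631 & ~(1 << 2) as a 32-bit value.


1229722631 & ~(1 << 2) = 1229722627

1229722627


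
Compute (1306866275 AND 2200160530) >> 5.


Step 1: 1306866275 & 2200160530 = 18939906
Step 2: 18939906 >> 5 = 591872

591872


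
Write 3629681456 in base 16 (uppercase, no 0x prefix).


3629681456 = D8588B30 hex

D8588B30


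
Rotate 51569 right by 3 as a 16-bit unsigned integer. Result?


Rotate 0b1100100101110001 right by 3 (16-bit) = 0b11100100101110 = 14638

14638


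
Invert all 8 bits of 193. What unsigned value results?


193 ^ 255 = 62

62


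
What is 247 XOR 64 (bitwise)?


0b11110111 ^ 0b1000000 = 0b10110111 = 183

183


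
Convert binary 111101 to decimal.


111101 in decimal = 61

61


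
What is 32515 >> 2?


0b111111100000011 >> 2 = 0b1111111000000 = 8128

8128


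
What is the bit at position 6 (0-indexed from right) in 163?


0b10100011, position 6 = 0

0


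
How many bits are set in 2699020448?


0b10100000110111111100100010100000 has 14 set bits

14


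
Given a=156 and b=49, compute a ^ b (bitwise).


156 ^ 49 = 173

173


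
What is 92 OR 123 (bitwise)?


0b1011100 | 0b1111011 = 0b1111111 = 127

127


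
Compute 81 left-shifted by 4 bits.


0b1010001 << 4 = 0b10100010000 = 1296

1296


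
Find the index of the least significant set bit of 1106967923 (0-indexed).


0b1000001111110101111110101110011. Lowest set bit at position 0

0


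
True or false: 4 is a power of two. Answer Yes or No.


0b100. Only one bit set => Yes

Yes


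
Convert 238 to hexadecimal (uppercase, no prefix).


238 = EE hex

EE


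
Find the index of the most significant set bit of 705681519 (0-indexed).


0b101010000011111101100001101111. Highest set bit at position 29

29


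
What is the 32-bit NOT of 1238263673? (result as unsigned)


~0b1001001110011100110011101111001 = 0b10110110001100011001100010000110 = 3056703622 (32-bit unsigned)

3056703622


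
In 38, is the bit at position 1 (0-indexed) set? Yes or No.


0b100110, bit 1 = 1. Yes

Yes


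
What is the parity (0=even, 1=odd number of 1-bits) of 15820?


0b11110111001100 has 9 ones => parity 1

1


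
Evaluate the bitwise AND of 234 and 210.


0b11101010 & 0b11010010 = 0b11000010 = 194

194


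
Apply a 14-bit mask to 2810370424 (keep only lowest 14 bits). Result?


2810370424 & 16383 = 6520

6520


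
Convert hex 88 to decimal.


88 hex = 136 decimal

136


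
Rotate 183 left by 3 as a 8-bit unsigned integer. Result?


Rotate 0b10110111 left by 3 (8-bit) = 0b10111101 = 189

189


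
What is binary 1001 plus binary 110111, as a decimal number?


1001 + 110111 = 1000000 = 64

64


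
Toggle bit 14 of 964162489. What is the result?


964162489 ^ (1 << 14) = 964162489 ^ 16384 = 964146105

964146105


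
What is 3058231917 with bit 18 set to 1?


3058231917 | (1 << 18) = 3058231917 | 262144 = 3058494061

3058494061


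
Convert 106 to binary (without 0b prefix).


106 = 1101010 in binary

1101010


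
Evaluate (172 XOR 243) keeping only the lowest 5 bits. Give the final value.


Step 1: 172 ^ 243 = 95
Step 2: 95 & 31 = 31

31


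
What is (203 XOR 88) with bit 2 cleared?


Step 1: 203 ^ 88 = 147
Step 2: 147 & ~(1 << 2) = 147

147


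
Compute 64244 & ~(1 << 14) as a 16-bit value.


64244 & ~(1 << 14) = 47860

47860


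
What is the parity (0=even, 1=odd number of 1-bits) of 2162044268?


0b10000000110111100010110101101100 has 15 ones => parity 1

1


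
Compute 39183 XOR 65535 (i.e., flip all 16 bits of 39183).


39183 ^ 65535 = 26352

26352


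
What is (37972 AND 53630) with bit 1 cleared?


Step 1: 37972 & 53630 = 36948
Step 2: 36948 & ~(1 << 1) = 36948

36948


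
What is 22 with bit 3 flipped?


22 ^ (1 << 3) = 22 ^ 8 = 30

30


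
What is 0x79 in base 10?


79 hex = 121 decimal

121


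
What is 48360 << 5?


0b1011110011101000 << 5 = 0b101111001110100000000 = 1547520

1547520


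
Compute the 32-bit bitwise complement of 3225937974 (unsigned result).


~0b11000000010001111110100000110110 = 0b111111101110000001011111001001 = 1069029321 (32-bit unsigned)

1069029321


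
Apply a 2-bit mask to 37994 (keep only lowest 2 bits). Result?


37994 & 3 = 2

2


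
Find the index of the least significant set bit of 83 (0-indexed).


0b1010011. Lowest set bit at position 0

0


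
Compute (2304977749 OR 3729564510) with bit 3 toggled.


Step 1: 2304977749 | 3729564510 = 3748637535
Step 2: 3748637535 ^ (1 << 3) = 3748637535 ^ 8 = 3748637527

3748637527


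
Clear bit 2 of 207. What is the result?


207 & ~(1 << 2) = 203

203


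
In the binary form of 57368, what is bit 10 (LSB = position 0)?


0b1110000000011000, position 10 = 0

0


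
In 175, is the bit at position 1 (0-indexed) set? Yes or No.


0b10101111, bit 1 = 1. Yes

Yes


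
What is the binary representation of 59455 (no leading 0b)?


59455 = 1110100000111111 in binary

1110100000111111


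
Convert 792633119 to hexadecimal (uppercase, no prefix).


792633119 = 2F3E9F1F hex

2F3E9F1F


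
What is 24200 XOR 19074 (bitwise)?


0b101111010001000 ^ 0b100101010000010 = 0b1010000001010 = 5130

5130


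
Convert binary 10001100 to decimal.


10001100 in decimal = 140

140


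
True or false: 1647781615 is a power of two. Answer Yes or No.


0b1100010001101110010011011101111. Multiple bits set => No

No


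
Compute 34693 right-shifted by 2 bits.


0b1000011110000101 >> 2 = 0b10000111100001 = 8673

8673


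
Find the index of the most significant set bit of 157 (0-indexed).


0b10011101. Highest set bit at position 7

7


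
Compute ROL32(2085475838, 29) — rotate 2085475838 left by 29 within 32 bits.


Rotate 0b1111100010011011101010111111110 left by 29 (32-bit) = 0b11001111100010011011101010111111 = 3481909951

3481909951


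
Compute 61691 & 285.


0b1111000011111011 & 0b100011101 = 0b11001 = 25

25


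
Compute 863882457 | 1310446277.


0b110011011111011100110011011001 | 0b1001110000110111101001011000101 = 0b1111111011111111101111011011101 = 2139086557

2139086557


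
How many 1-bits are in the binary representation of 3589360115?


0b11010101111100010100100111110011 has 19 set bits

19


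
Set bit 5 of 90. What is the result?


90 | (1 << 5) = 90 | 32 = 122

122


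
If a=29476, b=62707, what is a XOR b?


29476 ^ 62707 = 34775

34775


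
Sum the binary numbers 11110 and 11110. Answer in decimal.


11110 + 11110 = 111100 = 60

60


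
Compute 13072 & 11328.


0b11001100010000 & 0b10110001000000 = 0b10000000000000 = 8192

8192


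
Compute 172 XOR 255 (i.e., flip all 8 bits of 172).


172 ^ 255 = 83

83


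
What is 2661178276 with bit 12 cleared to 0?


2661178276 & ~(1 << 12) = 2661174180

2661174180


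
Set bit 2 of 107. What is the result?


107 | (1 << 2) = 107 | 4 = 111

111


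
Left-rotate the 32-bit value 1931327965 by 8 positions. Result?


Rotate 0b1110011000111011011100111011101 left by 8 (32-bit) = 0b11101101110011101110101110011 = 498720115

498720115


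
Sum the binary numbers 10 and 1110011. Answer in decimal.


10 + 1110011 = 1110101 = 117

117


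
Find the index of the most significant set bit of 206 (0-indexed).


0b11001110. Highest set bit at position 7

7


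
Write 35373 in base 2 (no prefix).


35373 = 1000101000101101 in binary

1000101000101101


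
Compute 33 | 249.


0b100001 | 0b11111001 = 0b11111001 = 249

249


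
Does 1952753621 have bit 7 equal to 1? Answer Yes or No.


0b1110100011001001010011111010101, bit 7 = 1. Yes

Yes


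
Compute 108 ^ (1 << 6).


108 ^ (1 << 6) = 108 ^ 64 = 44

44


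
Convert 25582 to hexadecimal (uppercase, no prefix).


25582 = 63EE hex

63EE


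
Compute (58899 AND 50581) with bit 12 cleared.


Step 1: 58899 & 50581 = 50193
Step 2: 50193 & ~(1 << 12) = 50193

50193


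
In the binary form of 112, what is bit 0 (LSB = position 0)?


0b1110000, position 0 = 0

0


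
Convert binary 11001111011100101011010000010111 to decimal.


11001111011100101011010000010111 in decimal = 3480400919

3480400919


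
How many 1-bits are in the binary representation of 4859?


0b1001011111011 has 9 set bits

9


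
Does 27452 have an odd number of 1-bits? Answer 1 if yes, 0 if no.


0b110101100111100 has 9 ones => parity 1

1


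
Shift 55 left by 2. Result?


0b110111 << 2 = 0b11011100 = 220

220


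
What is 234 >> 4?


0b11101010 >> 4 = 0b1110 = 14

14


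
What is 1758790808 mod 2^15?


1758790808 & 32767 = 1176

1176


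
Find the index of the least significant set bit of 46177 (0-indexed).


0b1011010001100001. Lowest set bit at position 0

0


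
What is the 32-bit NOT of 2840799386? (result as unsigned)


~0b10101001010100110010100010011010 = 0b1010110101011001101011101100101 = 1454167909 (32-bit unsigned)

1454167909


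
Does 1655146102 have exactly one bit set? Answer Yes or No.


0b1100010101001111000011001110110. Multiple bits set => No

No


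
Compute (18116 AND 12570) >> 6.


Step 1: 18116 & 12570 = 0
Step 2: 0 >> 6 = 0

0


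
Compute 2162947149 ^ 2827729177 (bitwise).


0b10000000111010111111010001001101 ^ 0b10101000100010111011100100011001 = 0b101000011000000100110101010100 = 677399892

677399892


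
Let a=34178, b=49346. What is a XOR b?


34178 ^ 49346 = 17728

17728


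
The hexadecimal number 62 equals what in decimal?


62 hex = 98 decimal

98


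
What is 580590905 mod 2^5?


580590905 & 31 = 25

25


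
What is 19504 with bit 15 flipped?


19504 ^ (1 << 15) = 19504 ^ 32768 = 52272

52272


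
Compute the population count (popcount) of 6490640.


0b11000110000101000010000 has 7 set bits

7


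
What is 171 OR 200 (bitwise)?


0b10101011 | 0b11001000 = 0b11101011 = 235

235


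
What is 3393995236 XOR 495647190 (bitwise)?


0b11001010010011000100000111100100 ^ 0b11101100010101111100111010110 = 0b11010111110001101011100000110010 = 3620124722

3620124722


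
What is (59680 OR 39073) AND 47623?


Step 1: 59680 | 39073 = 63905
Step 2: 63905 & 47623 = 47105

47105


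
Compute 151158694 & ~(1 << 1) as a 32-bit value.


151158694 & ~(1 << 1) = 151158692

151158692


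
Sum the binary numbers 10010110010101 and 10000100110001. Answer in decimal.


10010110010101 + 10000100110001 = 100011011000110 = 18118

18118


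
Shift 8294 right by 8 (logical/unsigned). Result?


0b10000001100110 >> 8 = 0b100000 = 32

32


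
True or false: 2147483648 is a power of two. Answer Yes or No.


0b10000000000000000000000000000000. Only one bit set => Yes

Yes


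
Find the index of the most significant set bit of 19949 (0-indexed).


0b100110111101101. Highest set bit at position 14

14


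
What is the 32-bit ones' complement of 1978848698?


1978848698 ^ 4294967295 = 2316118597

2316118597


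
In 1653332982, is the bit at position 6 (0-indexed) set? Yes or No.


0b1100010100010111101101111110110, bit 6 = 1. Yes

Yes


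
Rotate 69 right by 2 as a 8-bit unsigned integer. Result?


Rotate 0b1000101 right by 2 (8-bit) = 0b1010001 = 81

81


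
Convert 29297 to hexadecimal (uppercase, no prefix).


29297 = 7271 hex

7271


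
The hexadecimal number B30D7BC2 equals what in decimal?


B30D7BC2 hex = 3004005314 decimal

3004005314


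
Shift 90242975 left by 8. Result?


0b101011000001111111110011111 << 8 = 0b10101100000111111111001111100000000 = 23102201600

23102201600


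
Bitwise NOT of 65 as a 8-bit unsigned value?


~0b1000001 = 0b10111110 = 190 (8-bit unsigned)

190


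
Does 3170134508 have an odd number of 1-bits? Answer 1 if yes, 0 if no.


0b10111100111101000110100111101100 has 19 ones => parity 1

1


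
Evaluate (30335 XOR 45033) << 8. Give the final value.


Step 1: 30335 ^ 45033 = 55702
Step 2: 55702 << 8 = 14259712

14259712


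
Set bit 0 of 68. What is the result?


68 | (1 << 0) = 68 | 1 = 69

69


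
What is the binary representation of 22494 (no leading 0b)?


22494 = 101011111011110 in binary

101011111011110


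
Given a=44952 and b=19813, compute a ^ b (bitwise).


44952 ^ 19813 = 58109

58109


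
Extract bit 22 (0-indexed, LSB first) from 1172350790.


0b1000101111000001010011101000110, position 22 = 1

1


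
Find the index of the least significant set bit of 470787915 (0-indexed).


0b11100000011111010011101001011. Lowest set bit at position 0

0


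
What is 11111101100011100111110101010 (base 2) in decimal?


11111101100011100111110101010 in decimal = 531746730

531746730


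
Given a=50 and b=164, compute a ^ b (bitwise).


50 ^ 164 = 150

150


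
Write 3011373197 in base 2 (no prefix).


3011373197 = 10110011011111011110100010001101 in binary

10110011011111011110100010001101


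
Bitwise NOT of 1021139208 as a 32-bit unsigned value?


~0b111100110111010101100100001000 = 0b11000011001000101010011011110111 = 3273828087 (32-bit unsigned)

3273828087


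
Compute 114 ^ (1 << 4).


114 ^ (1 << 4) = 114 ^ 16 = 98

98


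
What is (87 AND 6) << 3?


Step 1: 87 & 6 = 6
Step 2: 6 << 3 = 48

48


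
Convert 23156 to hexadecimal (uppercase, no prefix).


23156 = 5A74 hex

5A74


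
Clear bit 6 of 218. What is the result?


218 & ~(1 << 6) = 154

154


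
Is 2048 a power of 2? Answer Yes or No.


0b100000000000. Only one bit set => Yes

Yes


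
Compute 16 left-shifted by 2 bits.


0b10000 << 2 = 0b1000000 = 64

64


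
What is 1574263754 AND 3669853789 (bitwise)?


0b1011101110101010101101111001010 & 0b11011010101111011000011001011101 = 0b1011000100101010000001001001000 = 1486160456

1486160456


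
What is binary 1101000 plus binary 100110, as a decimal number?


1101000 + 100110 = 10001110 = 142

142


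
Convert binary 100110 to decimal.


100110 in decimal = 38

38


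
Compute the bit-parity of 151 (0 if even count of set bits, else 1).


0b10010111 has 5 ones => parity 1

1


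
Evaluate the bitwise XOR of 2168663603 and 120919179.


0b10000001010000110010111000110011 ^ 0b111001101010001010010001011 = 0b10000110011101100011101010111000 = 2255895224

2255895224


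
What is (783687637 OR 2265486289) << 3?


Step 1: 783687637 | 2265486289 = 2948505557
Step 2: 2948505557 << 3 = 23588044456

23588044456


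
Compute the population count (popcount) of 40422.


0b1001110111100110 has 10 set bits

10


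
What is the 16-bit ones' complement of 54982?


54982 ^ 65535 = 10553

10553


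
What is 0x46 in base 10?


46 hex = 70 decimal

70


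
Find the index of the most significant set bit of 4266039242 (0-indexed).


0b11111110010001101001011111001010. Highest set bit at position 31

31


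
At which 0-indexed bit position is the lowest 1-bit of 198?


0b11000110. Lowest set bit at position 1

1


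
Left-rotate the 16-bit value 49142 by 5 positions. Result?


Rotate 0b1011111111110110 left by 5 (16-bit) = 0b1111111011010111 = 65239

65239


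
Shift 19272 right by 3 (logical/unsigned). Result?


0b100101101001000 >> 3 = 0b100101101001 = 2409

2409


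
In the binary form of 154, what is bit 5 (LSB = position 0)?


0b10011010, position 5 = 0

0


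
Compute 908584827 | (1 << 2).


908584827 | (1 << 2) = 908584827 | 4 = 908584831

908584831


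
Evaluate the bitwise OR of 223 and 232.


0b11011111 | 0b11101000 = 0b11111111 = 255

255


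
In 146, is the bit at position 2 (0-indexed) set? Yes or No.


0b10010010, bit 2 = 0. No

No


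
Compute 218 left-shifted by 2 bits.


0b11011010 << 2 = 0b1101101000 = 872

872


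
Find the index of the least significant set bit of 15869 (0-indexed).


0b11110111111101. Lowest set bit at position 0

0


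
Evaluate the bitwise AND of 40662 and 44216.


0b1001111011010110 & 0b1010110010111000 = 0b1000110010010000 = 35984

35984


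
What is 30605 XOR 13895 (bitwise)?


0b111011110001101 ^ 0b11011001000111 = 0b100000111001010 = 16842

16842


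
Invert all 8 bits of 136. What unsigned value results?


136 ^ 255 = 119

119


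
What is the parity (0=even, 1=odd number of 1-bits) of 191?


0b10111111 has 7 ones => parity 1

1


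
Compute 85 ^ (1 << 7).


85 ^ (1 << 7) = 85 ^ 128 = 213

213


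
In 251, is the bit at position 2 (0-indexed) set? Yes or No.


0b11111011, bit 2 = 0. No

No


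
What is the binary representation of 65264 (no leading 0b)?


65264 = 1111111011110000 in binary

1111111011110000


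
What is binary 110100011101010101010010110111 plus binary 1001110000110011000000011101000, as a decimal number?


110100011101010101010010110111 + 1001110000110011000000011101000 = 10000010100011101101010110011111 = 2190398879

2190398879


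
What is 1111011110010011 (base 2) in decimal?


1111011110010011 in decimal = 63379

63379


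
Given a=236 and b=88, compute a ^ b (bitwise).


236 ^ 88 = 180

180


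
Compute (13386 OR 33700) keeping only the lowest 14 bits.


Step 1: 13386 | 33700 = 47086
Step 2: 47086 & 16383 = 14318

14318


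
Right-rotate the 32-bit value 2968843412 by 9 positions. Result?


Rotate 0b10110000111101001111010010010100 right by 9 (32-bit) = 0b1001010010110000111101001111010 = 1247312506

1247312506


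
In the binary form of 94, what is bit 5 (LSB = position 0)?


0b1011110, position 5 = 0

0


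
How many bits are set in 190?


0b10111110 has 6 set bits

6


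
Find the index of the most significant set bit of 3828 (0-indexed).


0b111011110100. Highest set bit at position 11

11


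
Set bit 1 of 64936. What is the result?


64936 | (1 << 1) = 64936 | 2 = 64938

64938


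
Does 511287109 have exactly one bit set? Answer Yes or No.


0b11110011110011001111101000101. Multiple bits set => No

No


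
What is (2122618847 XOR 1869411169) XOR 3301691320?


Step 1: 2122618847 ^ 1869411169 = 300442814
Step 2: 300442814 ^ 3301691320 = 3575884550

3575884550


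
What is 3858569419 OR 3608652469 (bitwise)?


0b11100101111111010001100011001011 | 0b11010111000101111010101010110101 = 0b11110111111111111011101011111111 = 4160731903

4160731903


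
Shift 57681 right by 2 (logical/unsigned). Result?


0b1110000101010001 >> 2 = 0b11100001010100 = 14420

14420


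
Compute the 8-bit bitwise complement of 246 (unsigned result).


~0b11110110 = 0b1001 = 9 (8-bit unsigned)

9


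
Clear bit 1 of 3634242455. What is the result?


3634242455 & ~(1 << 1) = 3634242453

3634242453


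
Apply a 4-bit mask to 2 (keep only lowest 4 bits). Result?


2 & 15 = 2

2


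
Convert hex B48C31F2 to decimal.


B48C31F2 hex = 3029086706 decimal

3029086706


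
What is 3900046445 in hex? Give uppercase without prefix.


3900046445 = E875FC6D hex

E875FC6D


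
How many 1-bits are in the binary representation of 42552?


0b1010011000111000 has 7 set bits

7


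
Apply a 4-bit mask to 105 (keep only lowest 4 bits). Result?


105 & 15 = 9

9


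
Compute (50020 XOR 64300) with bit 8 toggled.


Step 1: 50020 ^ 64300 = 14408
Step 2: 14408 ^ (1 << 8) = 14408 ^ 256 = 14664

14664


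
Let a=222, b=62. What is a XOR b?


222 ^ 62 = 224

224


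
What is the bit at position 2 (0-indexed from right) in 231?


0b11100111, position 2 = 1

1


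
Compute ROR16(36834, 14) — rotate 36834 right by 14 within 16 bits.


Rotate 0b1000111111100010 right by 14 (16-bit) = 0b11111110001010 = 16266

16266


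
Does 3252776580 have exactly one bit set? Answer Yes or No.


0b11000001111000010110111010000100. Multiple bits set => No

No


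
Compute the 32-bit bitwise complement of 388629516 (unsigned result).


~0b10111001010100000010000001100 = 0b11101000110101011111101111110011 = 3906337779 (32-bit unsigned)

3906337779


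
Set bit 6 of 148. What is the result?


148 | (1 << 6) = 148 | 64 = 212

212


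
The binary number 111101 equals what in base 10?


111101 in decimal = 61

61


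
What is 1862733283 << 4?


0b1101111000001110000110111100011 << 4 = 0b11011110000011100001101111000110000 = 29803732528

29803732528


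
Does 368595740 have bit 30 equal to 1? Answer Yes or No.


0b10101111110000101001100011100, bit 30 = 0. No

No


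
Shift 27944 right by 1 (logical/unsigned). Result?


0b110110100101000 >> 1 = 0b11011010010100 = 13972

13972


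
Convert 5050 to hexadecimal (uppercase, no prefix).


5050 = 13BA hex

13BA


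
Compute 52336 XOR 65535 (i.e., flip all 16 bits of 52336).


52336 ^ 65535 = 13199

13199


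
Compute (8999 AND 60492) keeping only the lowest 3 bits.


Step 1: 8999 & 60492 = 8196
Step 2: 8196 & 7 = 4

4


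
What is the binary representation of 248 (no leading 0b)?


248 = 11111000 in binary

11111000


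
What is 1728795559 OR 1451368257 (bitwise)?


0b1100111000010110101001110100111 | 0b1010110100000100001111101000001 = 0b1110111100010110101111111100111 = 2005622759

2005622759


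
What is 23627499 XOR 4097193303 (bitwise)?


0b1011010001000011011101011 ^ 0b11110100001101100011010101010111 = 0b11110101010111101011001110111100 = 4116624316

4116624316


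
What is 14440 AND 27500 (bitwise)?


0b11100001101000 & 0b110101101101100 = 0b10100001101000 = 10344

10344


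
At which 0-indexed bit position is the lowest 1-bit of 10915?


0b10101010100011. Lowest set bit at position 0

0


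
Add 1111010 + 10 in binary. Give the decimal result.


1111010 + 10 = 1111100 = 124

124


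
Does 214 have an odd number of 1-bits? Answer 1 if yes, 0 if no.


0b11010110 has 5 ones => parity 1

1


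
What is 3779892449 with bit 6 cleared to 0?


3779892449 & ~(1 << 6) = 3779892385

3779892385


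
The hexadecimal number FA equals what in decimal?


FA hex = 250 decimal

250


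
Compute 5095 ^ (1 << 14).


5095 ^ (1 << 14) = 5095 ^ 16384 = 21479

21479


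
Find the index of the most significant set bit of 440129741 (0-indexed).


0b11010001110111101100011001101. Highest set bit at position 28

28


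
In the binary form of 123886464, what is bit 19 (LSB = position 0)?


0b111011000100101101110000000, position 19 = 0

0


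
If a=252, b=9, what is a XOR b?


252 ^ 9 = 245

245


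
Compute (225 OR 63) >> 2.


Step 1: 225 | 63 = 255
Step 2: 255 >> 2 = 63

63


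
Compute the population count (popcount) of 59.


0b111011 has 5 set bits

5


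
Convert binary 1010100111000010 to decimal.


1010100111000010 in decimal = 43458

43458


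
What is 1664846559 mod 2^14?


1664846559 & 16383 = 2783

2783


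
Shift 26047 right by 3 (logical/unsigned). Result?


0b110010110111111 >> 3 = 0b110010110111 = 3255

3255


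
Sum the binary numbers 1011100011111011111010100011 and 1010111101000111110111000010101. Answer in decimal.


1011100011111011111010100011 + 1010111101000111110111000010101 = 1100011001100111010110010111000 = 1664330936

1664330936


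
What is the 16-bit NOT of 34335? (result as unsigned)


~0b1000011000011111 = 0b111100111100000 = 31200 (16-bit unsigned)

31200


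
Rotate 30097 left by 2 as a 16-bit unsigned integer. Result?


Rotate 0b111010110010001 left by 2 (16-bit) = 0b1101011001000101 = 54853

54853


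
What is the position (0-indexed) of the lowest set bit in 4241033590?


0b11111100110010010000100101110110. Lowest set bit at position 1

1


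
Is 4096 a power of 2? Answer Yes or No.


0b1000000000000. Only one bit set => Yes

Yes


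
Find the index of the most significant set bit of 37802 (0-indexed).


0b1001001110101010. Highest set bit at position 15

15


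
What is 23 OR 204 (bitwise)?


0b10111 | 0b11001100 = 0b11011111 = 223

223


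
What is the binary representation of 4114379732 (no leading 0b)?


4114379732 = 11110101001111000111001111010100 in binary

11110101001111000111001111010100


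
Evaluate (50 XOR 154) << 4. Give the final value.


Step 1: 50 ^ 154 = 168
Step 2: 168 << 4 = 2688

2688


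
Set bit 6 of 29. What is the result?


29 | (1 << 6) = 29 | 64 = 93

93


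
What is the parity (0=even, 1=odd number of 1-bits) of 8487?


0b10000100100111 has 6 ones => parity 0

0


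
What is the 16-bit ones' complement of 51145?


51145 ^ 65535 = 14390

14390


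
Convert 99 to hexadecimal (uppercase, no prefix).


99 = 63 hex

63


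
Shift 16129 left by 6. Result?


0b11111100000001 << 6 = 0b11111100000001000000 = 1032256

1032256


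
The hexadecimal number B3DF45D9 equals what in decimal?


B3DF45D9 hex = 3017754073 decimal

3017754073


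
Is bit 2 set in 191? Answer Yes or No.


0b10111111, bit 2 = 1. Yes

Yes


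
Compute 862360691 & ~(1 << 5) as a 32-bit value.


862360691 & ~(1 << 5) = 862360659

862360659


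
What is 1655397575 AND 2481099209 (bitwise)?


0b1100010101010110101110011000111 & 0b10010011111000101001000111001001 = 0b10101000100001000011000001 = 44175553

44175553


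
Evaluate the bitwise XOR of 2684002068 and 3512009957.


0b10011111111110101001111100010100 ^ 0b11010001010101010000010011100101 = 0b1001110101011111001101111110001 = 1320131569

1320131569


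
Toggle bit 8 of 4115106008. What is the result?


4115106008 ^ (1 << 8) = 4115106008 ^ 256 = 4115106264

4115106264


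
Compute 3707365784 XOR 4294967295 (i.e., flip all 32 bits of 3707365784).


3707365784 ^ 4294967295 = 587601511

587601511


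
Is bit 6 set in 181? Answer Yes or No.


0b10110101, bit 6 = 0. No

No


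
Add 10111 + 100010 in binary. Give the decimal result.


10111 + 100010 = 111001 = 57

57


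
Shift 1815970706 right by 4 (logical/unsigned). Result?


0b1101100001111011000001110010010 >> 4 = 0b110110000111101100000111001 = 113498169

113498169


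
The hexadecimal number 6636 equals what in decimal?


6636 hex = 26166 decimal

26166


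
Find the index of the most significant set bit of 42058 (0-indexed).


0b1010010001001010. Highest set bit at position 15

15


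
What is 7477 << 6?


0b1110100110101 << 6 = 0b1110100110101000000 = 478528

478528


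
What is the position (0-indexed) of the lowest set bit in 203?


0b11001011. Lowest set bit at position 0

0


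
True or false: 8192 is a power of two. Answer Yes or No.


0b10000000000000. Only one bit set => Yes

Yes


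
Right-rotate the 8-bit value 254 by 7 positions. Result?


Rotate 0b11111110 right by 7 (8-bit) = 0b11111101 = 253

253


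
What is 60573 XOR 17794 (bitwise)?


0b1110110010011101 ^ 0b100010110000010 = 0b1010100100011111 = 43295

43295


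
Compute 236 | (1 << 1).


236 | (1 << 1) = 236 | 2 = 238

238


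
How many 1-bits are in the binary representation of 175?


0b10101111 has 6 set bits

6


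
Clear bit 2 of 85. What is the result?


85 & ~(1 << 2) = 81

81


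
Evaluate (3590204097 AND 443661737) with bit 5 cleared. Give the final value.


Step 1: 3590204097 & 443661737 = 275785857
Step 2: 275785857 & ~(1 << 5) = 275785857

275785857


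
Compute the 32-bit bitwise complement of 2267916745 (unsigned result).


~0b10000111001011011010100111001001 = 0b1111000110100100101011000110110 = 2027050550 (32-bit unsigned)

2027050550


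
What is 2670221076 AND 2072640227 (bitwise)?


0b10011111001010000101011100010100 & 0b1111011100010011111101011100011 = 0b11011000010000101001000000000 = 453530112

453530112


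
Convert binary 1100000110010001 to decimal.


1100000110010001 in decimal = 49553

49553


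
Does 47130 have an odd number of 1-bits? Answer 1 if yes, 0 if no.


0b1011100000011010 has 7 ones => parity 1

1


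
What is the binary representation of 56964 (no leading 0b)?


56964 = 1101111010000100 in binary

1101111010000100


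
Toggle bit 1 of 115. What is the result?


115 ^ (1 << 1) = 115 ^ 2 = 113

113


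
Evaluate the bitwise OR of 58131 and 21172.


0b1110001100010011 | 0b101001010110100 = 0b1111001110110111 = 62391

62391


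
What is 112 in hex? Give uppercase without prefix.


112 = 70 hex

70


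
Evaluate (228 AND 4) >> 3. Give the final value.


Step 1: 228 & 4 = 4
Step 2: 4 >> 3 = 0

0


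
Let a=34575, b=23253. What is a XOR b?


34575 ^ 23253 = 56794

56794


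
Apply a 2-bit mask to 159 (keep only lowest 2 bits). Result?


159 & 3 = 3

3


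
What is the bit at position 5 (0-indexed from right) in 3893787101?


0b11101000000101100111100111011101, position 5 = 0

0


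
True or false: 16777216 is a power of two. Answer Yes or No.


0b1000000000000000000000000. Only one bit set => Yes

Yes


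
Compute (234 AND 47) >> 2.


Step 1: 234 & 47 = 42
Step 2: 42 >> 2 = 10

10


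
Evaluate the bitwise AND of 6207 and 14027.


0b1100000111111 & 0b11011011001011 = 0b1000000001011 = 4107

4107


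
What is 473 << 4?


0b111011001 << 4 = 0b1110110010000 = 7568

7568


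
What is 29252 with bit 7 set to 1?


29252 | (1 << 7) = 29252 | 128 = 29380

29380


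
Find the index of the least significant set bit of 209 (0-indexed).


0b11010001. Lowest set bit at position 0

0


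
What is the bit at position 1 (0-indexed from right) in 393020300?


0b10111011011010000001110001100, position 1 = 0

0


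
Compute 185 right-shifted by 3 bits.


0b10111001 >> 3 = 0b10111 = 23

23


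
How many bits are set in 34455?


0b1000011010010111 has 8 set bits

8


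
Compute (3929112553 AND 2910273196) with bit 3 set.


Step 1: 3929112553 & 2910273196 = 2821799592
Step 2: 2821799592 | (1 << 3) = 2821799592 | 8 = 2821799592

2821799592


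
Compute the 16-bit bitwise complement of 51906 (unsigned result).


~0b1100101011000010 = 0b11010100111101 = 13629 (16-bit unsigned)

13629


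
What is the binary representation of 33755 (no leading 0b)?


33755 = 1000001111011011 in binary

1000001111011011


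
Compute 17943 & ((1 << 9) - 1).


17943 & 511 = 23

23


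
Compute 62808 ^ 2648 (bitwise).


0b1111010101011000 ^ 0b101001011000 = 0b1111111100000000 = 65280

65280


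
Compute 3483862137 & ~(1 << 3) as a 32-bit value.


3483862137 & ~(1 << 3) = 3483862129

3483862129


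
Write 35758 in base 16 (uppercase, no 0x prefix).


35758 = 8BAE hex

8BAE


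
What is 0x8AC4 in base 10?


8AC4 hex = 35524 decimal

35524


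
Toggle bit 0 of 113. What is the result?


113 ^ (1 << 0) = 113 ^ 1 = 112

112


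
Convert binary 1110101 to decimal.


1110101 in decimal = 117

117


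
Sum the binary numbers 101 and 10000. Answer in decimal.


101 + 10000 = 10101 = 21

21


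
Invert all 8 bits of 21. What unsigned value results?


21 ^ 255 = 234

234


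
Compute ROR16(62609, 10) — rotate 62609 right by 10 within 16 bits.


Rotate 0b1111010010010001 right by 10 (16-bit) = 0b10010001111101 = 9341

9341


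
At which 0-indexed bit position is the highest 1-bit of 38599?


0b1001011011000111. Highest set bit at position 15

15


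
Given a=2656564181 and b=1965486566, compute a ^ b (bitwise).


2656564181 ^ 1965486566 = 3950051891

3950051891


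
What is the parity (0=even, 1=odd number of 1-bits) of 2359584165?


0b10001100101001000110010110100101 has 14 ones => parity 0

0


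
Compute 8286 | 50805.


0b10000001011110 | 0b1100011001110101 = 0b1110011001111111 = 59007

59007


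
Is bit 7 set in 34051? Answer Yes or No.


0b1000010100000011, bit 7 = 0. No

No


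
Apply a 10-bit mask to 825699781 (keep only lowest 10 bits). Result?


825699781 & 1023 = 453

453


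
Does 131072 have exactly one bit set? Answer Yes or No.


0b100000000000000000. Only one bit set => Yes

Yes


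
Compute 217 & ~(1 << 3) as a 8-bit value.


217 & ~(1 << 3) = 209

209


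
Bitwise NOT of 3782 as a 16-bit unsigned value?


~0b111011000110 = 0b1111000100111001 = 61753 (16-bit unsigned)

61753


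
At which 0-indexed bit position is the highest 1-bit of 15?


0b1111. Highest set bit at position 3

3


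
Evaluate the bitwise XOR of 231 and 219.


0b11100111 ^ 0b11011011 = 0b111100 = 60

60


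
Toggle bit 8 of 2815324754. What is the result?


2815324754 ^ (1 << 8) = 2815324754 ^ 256 = 2815325010

2815325010


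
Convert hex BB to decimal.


BB hex = 187 decimal

187
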